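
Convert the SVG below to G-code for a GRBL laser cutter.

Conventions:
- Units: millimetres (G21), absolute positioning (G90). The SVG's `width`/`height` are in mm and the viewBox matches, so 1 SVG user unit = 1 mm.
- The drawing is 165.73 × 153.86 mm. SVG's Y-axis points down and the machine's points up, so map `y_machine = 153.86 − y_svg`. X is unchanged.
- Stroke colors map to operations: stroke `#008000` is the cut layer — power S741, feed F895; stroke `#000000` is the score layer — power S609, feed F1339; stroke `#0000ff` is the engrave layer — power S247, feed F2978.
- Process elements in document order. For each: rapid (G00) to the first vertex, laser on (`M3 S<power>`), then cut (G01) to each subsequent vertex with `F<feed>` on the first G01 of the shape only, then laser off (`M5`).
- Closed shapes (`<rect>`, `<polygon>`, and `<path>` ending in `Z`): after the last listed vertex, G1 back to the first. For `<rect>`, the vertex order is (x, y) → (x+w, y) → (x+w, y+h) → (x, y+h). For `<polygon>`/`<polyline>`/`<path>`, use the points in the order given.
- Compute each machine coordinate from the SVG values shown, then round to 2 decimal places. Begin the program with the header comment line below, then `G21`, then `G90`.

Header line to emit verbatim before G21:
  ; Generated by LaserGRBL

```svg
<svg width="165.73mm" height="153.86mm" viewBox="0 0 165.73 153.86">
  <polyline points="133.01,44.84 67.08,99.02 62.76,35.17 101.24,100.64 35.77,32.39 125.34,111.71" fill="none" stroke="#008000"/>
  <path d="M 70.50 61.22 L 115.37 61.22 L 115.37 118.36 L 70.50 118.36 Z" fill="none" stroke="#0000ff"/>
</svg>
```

; Generated by LaserGRBL
G21
G90
G00 X133.01 Y109.02
M3 S741
G01 X67.08 Y54.84 F895
G01 X62.76 Y118.69
G01 X101.24 Y53.22
G01 X35.77 Y121.47
G01 X125.34 Y42.15
M5
G00 X70.50 Y92.64
M3 S247
G01 X115.37 Y92.64 F2978
G01 X115.37 Y35.50
G01 X70.50 Y35.50
G01 X70.50 Y92.64
M5

viewBox `0 0 165.73 153.86` with mm width/height → 1 unit = 1 mm. Flip: y_m = 153.86 − y_svg.

**Shape 1** — `<polyline>` open polyline, stroke `#008000` → cut (S741, F895). Machine vertices: (133.01,109.02) → (67.08,54.84) → (62.76,118.69) → (101.24,53.22) → (35.77,121.47) → (125.34,42.15). Open path.

**Shape 2** — `<path>` rectangle, stroke `#0000ff` → engrave (S247, F2978). Machine vertices: (70.50,92.64) → (115.37,92.64) → (115.37,35.50) → (70.50,35.50) → (70.50,92.64). Closed: final G1 returns to the first vertex.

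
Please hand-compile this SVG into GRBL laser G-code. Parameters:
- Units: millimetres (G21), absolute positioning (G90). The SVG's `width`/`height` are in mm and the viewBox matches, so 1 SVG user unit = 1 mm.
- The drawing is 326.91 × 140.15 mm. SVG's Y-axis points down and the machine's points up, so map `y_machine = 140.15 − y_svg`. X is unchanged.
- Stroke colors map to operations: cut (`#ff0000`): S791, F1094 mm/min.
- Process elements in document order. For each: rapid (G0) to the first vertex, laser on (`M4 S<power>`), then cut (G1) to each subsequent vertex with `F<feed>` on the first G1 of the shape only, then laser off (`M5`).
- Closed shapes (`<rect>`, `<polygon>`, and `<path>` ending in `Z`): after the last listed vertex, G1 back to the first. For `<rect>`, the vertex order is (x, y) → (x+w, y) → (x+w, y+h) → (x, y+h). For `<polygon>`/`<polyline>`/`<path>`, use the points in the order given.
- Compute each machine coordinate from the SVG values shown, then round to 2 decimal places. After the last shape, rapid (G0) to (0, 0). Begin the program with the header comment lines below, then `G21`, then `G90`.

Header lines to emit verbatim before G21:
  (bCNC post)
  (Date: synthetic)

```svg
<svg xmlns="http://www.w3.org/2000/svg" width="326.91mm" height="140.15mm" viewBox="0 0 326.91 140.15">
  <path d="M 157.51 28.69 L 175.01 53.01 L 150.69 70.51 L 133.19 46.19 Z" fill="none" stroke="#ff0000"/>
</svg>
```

(bCNC post)
(Date: synthetic)
G21
G90
G0 X157.51 Y111.46
M4 S791
G1 X175.01 Y87.14 F1094
G1 X150.69 Y69.64
G1 X133.19 Y93.96
G1 X157.51 Y111.46
M5
G0 X0.00 Y0.00

Since the viewBox matches the mm dimensions, user units are millimetres directly. The only transform is the Y-flip y_m = 140.15 − y_svg.

Shape 1 is a regular polygon drawn with `<path>`. Its stroke #ff0000 means cut at S791, F1094. After flipping Y the toolpath is (157.51,111.46) → (175.01,87.14) → (150.69,69.64) → (133.19,93.96) → (157.51,111.46), returning to the start.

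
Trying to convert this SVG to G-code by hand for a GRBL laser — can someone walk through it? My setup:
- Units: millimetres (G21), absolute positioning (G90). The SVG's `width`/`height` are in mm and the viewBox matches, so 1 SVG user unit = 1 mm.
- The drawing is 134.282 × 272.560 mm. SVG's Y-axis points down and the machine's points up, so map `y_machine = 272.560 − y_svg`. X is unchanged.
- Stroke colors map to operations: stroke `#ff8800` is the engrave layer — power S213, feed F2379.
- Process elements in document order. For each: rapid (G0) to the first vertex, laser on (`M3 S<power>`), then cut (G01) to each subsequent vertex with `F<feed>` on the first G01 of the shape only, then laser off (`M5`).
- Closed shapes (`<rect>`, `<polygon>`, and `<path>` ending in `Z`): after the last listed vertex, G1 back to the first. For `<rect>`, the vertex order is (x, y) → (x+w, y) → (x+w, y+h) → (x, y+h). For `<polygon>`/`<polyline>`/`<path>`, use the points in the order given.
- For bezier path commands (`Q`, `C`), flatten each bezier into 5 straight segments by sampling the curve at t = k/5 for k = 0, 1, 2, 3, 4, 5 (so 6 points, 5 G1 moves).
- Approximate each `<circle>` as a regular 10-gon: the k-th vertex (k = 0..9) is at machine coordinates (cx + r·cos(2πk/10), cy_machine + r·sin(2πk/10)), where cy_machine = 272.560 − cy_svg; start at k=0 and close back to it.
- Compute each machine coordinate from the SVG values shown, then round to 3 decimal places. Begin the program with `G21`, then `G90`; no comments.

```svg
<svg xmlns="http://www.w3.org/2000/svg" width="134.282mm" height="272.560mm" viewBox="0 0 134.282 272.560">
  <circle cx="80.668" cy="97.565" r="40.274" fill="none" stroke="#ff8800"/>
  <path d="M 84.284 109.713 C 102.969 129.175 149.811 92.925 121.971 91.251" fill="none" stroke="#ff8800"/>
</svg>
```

Since the viewBox matches the mm dimensions, user units are millimetres directly. The only transform is the Y-flip y_m = 272.560 − y_svg.

Shape 1 is a circle drawn with `<circle>`. Its stroke #ff8800 means engrave at S213, F2379. After flipping Y the toolpath is (120.942,174.995) → (113.250,198.667) → (93.113,213.298) → (68.223,213.298) → (48.086,198.667) → (40.394,174.995) → (48.086,151.323) → (68.223,136.692) → (93.113,136.692) → (113.250,151.323) → (120.942,174.995), returning to the start.

Shape 2 is a cubic bezier drawn with `<path>`. Its stroke #ff8800 means engrave at S213, F2379. After flipping Y the toolpath is (84.284,162.847) → (98.051,157.133) → (113.640,160.456) → (126.113,168.482) → (130.536,176.878) → (121.971,181.309).

G21
G90
G0 X120.942 Y174.995
M3 S213
G01 X113.250 Y198.667 F2379
G01 X93.113 Y213.298
G01 X68.223 Y213.298
G01 X48.086 Y198.667
G01 X40.394 Y174.995
G01 X48.086 Y151.323
G01 X68.223 Y136.692
G01 X93.113 Y136.692
G01 X113.250 Y151.323
G01 X120.942 Y174.995
M5
G0 X84.284 Y162.847
M3 S213
G01 X98.051 Y157.133 F2379
G01 X113.640 Y160.456
G01 X126.113 Y168.482
G01 X130.536 Y176.878
G01 X121.971 Y181.309
M5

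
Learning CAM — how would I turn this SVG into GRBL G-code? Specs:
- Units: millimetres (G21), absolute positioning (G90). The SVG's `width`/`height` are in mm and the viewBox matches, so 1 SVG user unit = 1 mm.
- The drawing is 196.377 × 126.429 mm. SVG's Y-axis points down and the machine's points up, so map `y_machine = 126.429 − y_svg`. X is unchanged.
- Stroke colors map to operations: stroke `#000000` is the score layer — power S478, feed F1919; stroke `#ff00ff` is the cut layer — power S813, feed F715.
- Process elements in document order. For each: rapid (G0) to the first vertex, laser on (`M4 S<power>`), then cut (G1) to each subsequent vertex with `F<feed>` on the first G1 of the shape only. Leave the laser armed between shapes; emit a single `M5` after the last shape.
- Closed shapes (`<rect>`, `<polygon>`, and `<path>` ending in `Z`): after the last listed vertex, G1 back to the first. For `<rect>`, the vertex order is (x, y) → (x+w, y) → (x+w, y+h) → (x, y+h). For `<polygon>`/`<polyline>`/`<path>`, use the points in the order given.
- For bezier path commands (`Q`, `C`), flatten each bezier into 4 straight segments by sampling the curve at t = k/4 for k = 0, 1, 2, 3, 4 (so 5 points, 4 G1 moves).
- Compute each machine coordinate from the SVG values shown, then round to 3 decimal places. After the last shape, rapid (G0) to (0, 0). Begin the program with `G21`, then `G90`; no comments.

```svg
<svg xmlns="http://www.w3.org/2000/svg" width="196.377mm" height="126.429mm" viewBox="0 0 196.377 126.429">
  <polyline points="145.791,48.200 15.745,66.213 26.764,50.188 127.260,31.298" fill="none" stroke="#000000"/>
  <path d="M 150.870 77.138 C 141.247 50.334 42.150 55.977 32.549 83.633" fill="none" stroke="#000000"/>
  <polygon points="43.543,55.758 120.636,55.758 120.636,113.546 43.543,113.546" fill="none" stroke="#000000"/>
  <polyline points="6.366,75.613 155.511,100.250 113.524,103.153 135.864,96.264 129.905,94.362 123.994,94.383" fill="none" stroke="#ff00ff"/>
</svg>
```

G21
G90
G0 X145.791 Y78.229
M4 S478
G1 X15.745 Y60.216 F1919
G1 X26.764 Y76.241
G1 X127.260 Y95.131
G0 X150.870 Y49.291
M4 S478
G1 X129.673 Y63.473 F1919
G1 X91.701 Y66.466
G1 X53.734 Y59.248
G1 X32.549 Y42.796
G0 X43.543 Y70.671
M4 S478
G1 X120.636 Y70.671 F1919
G1 X120.636 Y12.883
G1 X43.543 Y12.883
G1 X43.543 Y70.671
G0 X6.366 Y50.816
M4 S813
G1 X155.511 Y26.179 F715
G1 X113.524 Y23.276
G1 X135.864 Y30.165
G1 X129.905 Y32.067
G1 X123.994 Y32.046
M5
G0 X0.000 Y0.000

1 u = 1 mm; y_m = 126.429 − y.

[1] `<polyline>` open polyline, #000000→score S478 F1919: (145.791,78.229) → (15.745,60.216) → (26.764,76.241) → (127.260,95.131)

[2] `<path>` cubic bezier, #000000→score S478 F1919: (150.870,49.291) → (129.673,63.473) → (91.701,66.466) → (53.734,59.248) → (32.549,42.796)

[3] `<polygon>` rectangle, #000000→score S478 F1919: (43.543,70.671) → (120.636,70.671) → (120.636,12.883) → (43.543,12.883) → (43.543,70.671) (closed)

[4] `<polyline>` open polyline, #ff00ff→cut S813 F715: (6.366,50.816) → (155.511,26.179) → (113.524,23.276) → (135.864,30.165) → (129.905,32.067) → (123.994,32.046)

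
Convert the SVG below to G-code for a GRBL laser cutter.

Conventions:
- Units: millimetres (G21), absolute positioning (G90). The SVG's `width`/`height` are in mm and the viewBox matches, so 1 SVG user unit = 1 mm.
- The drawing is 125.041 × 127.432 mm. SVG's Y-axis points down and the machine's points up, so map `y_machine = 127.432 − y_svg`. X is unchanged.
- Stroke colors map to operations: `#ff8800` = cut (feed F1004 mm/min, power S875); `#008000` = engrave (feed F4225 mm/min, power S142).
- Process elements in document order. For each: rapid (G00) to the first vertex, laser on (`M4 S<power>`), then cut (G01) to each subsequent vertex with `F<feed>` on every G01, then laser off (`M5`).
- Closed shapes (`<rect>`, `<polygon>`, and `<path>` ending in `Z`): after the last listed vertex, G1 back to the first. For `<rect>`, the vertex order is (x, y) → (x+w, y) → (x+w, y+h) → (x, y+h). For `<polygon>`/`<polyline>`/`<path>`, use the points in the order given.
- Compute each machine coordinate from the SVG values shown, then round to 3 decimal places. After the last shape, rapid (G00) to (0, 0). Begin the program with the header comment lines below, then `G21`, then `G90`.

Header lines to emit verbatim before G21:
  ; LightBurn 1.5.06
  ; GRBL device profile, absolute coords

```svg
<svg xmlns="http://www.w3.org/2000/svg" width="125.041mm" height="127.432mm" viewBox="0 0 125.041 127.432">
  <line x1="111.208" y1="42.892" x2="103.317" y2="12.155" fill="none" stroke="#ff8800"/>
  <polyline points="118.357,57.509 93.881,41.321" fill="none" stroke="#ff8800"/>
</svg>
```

; LightBurn 1.5.06
; GRBL device profile, absolute coords
G21
G90
G00 X111.208 Y84.540
M4 S875
G01 X103.317 Y115.277 F1004
M5
G00 X118.357 Y69.923
M4 S875
G01 X93.881 Y86.111 F1004
M5
G00 X0.000 Y0.000

Since the viewBox matches the mm dimensions, user units are millimetres directly. The only transform is the Y-flip y_m = 127.432 − y_svg.

Shape 1 is a line segment drawn with `<line>`. Its stroke #ff8800 means cut at S875, F1004. After flipping Y the toolpath is (111.208,84.540) → (103.317,115.277).

Shape 2 is a line segment drawn with `<polyline>`. Its stroke #ff8800 means cut at S875, F1004. After flipping Y the toolpath is (118.357,69.923) → (93.881,86.111).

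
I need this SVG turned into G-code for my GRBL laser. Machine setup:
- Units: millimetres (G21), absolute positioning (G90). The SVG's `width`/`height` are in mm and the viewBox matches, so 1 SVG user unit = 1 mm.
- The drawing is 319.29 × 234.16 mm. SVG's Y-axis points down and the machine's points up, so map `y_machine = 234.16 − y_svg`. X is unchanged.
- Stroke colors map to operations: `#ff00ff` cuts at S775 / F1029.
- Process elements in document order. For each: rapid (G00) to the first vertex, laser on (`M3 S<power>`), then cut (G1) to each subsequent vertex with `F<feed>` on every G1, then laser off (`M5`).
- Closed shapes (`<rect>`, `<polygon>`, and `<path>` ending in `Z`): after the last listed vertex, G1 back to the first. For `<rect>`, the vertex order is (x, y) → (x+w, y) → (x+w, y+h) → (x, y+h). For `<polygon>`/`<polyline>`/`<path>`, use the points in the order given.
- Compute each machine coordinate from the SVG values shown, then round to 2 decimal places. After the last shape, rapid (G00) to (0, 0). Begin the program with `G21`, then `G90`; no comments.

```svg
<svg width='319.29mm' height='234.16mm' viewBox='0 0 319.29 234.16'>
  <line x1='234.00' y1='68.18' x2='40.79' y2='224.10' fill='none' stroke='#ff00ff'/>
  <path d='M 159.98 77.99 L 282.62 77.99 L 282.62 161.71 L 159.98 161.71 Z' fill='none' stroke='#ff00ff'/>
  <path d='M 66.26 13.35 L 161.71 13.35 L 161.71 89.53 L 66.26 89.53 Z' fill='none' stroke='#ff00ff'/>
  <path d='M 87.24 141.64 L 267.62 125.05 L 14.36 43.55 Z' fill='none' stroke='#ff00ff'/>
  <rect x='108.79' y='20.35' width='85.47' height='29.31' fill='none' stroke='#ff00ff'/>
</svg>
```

Since the viewBox matches the mm dimensions, user units are millimetres directly. The only transform is the Y-flip y_m = 234.16 − y_svg.

Shape 1 is a line segment drawn with `<line>`. Its stroke #ff00ff means cut at S775, F1029. After flipping Y the toolpath is (234.00,165.98) → (40.79,10.06).

Shape 2 is a rectangle drawn with `<path>`. Its stroke #ff00ff means cut at S775, F1029. After flipping Y the toolpath is (159.98,156.17) → (282.62,156.17) → (282.62,72.45) → (159.98,72.45) → (159.98,156.17), returning to the start.

Shape 3 is a rectangle drawn with `<path>`. Its stroke #ff00ff means cut at S775, F1029. After flipping Y the toolpath is (66.26,220.81) → (161.71,220.81) → (161.71,144.63) → (66.26,144.63) → (66.26,220.81), returning to the start.

Shape 4 is a closed polygon drawn with `<path>`. Its stroke #ff00ff means cut at S775, F1029. After flipping Y the toolpath is (87.24,92.52) → (267.62,109.11) → (14.36,190.61) → (87.24,92.52), returning to the start.

Shape 5 is a rectangle drawn with `<rect>`. Its stroke #ff00ff means cut at S775, F1029. After flipping Y the toolpath is (108.79,213.81) → (194.26,213.81) → (194.26,184.50) → (108.79,184.50) → (108.79,213.81), returning to the start.

G21
G90
G00 X234.00 Y165.98
M3 S775
G1 X40.79 Y10.06 F1029
M5
G00 X159.98 Y156.17
M3 S775
G1 X282.62 Y156.17 F1029
G1 X282.62 Y72.45 F1029
G1 X159.98 Y72.45 F1029
G1 X159.98 Y156.17 F1029
M5
G00 X66.26 Y220.81
M3 S775
G1 X161.71 Y220.81 F1029
G1 X161.71 Y144.63 F1029
G1 X66.26 Y144.63 F1029
G1 X66.26 Y220.81 F1029
M5
G00 X87.24 Y92.52
M3 S775
G1 X267.62 Y109.11 F1029
G1 X14.36 Y190.61 F1029
G1 X87.24 Y92.52 F1029
M5
G00 X108.79 Y213.81
M3 S775
G1 X194.26 Y213.81 F1029
G1 X194.26 Y184.50 F1029
G1 X108.79 Y184.50 F1029
G1 X108.79 Y213.81 F1029
M5
G00 X0.00 Y0.00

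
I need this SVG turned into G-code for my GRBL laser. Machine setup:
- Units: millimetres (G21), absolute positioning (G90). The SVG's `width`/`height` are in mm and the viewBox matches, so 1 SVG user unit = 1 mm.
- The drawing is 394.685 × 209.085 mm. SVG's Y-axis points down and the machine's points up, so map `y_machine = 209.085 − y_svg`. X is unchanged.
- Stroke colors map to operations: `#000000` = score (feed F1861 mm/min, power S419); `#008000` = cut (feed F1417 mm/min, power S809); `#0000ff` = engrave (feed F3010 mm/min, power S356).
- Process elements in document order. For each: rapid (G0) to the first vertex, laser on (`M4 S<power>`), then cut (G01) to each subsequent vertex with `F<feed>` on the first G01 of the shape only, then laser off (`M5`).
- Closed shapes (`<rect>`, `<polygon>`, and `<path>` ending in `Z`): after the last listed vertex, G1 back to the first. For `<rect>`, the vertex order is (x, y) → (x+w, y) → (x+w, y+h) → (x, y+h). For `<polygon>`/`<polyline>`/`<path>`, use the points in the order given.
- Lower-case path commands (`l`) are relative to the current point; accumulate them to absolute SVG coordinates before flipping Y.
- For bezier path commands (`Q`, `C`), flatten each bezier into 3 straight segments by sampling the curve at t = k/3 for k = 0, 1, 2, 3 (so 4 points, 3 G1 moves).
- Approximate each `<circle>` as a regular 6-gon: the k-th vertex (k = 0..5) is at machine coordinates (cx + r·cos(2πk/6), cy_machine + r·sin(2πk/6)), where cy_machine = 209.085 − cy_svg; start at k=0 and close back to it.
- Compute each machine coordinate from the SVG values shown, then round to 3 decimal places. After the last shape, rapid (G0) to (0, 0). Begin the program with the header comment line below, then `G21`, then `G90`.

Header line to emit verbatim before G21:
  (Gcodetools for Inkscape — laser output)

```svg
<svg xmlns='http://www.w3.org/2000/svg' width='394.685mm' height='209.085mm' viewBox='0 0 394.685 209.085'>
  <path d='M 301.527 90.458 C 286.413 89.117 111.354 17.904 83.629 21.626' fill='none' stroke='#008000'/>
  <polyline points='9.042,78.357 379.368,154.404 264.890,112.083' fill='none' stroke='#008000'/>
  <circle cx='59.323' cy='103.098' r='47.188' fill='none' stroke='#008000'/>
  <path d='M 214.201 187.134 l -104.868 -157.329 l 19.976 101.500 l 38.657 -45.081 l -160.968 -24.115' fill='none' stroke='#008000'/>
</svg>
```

(Gcodetools for Inkscape — laser output)
G21
G90
G0 X301.527 Y118.627
M4 S809
G01 X244.479 Y137.895 F1417
G01 X149.085 Y171.566
G01 X83.629 Y187.459
M5
G0 X9.042 Y130.728
M4 S809
G01 X379.368 Y54.681 F1417
G01 X264.890 Y97.002
M5
G0 X106.511 Y105.987
M4 S809
G01 X82.917 Y146.853 F1417
G01 X35.729 Y146.853
G01 X12.135 Y105.987
G01 X35.729 Y65.121
G01 X82.917 Y65.121
G01 X106.511 Y105.987
M5
G0 X214.201 Y21.951
M4 S809
G01 X109.333 Y179.280 F1417
G01 X129.309 Y77.780
G01 X167.966 Y122.861
G01 X6.998 Y146.976
M5
G0 X0.000 Y0.000

viewBox `0 0 394.685 209.085` with mm width/height → 1 unit = 1 mm. Flip: y_m = 209.085 − y_svg.

**Shape 1** — `<path>` cubic bezier, stroke `#008000` → cut (S809, F1417). Control points (SVG): P0=(301.527,90.458), P1=(286.413,89.117), P2=(111.354,17.904), P3=(83.629,21.626); sampled at t=k/3. Machine vertices: (301.527,118.627) → (244.479,137.895) → (149.085,171.566) → (83.629,187.459). Open path.

**Shape 2** — `<polyline>` open polyline, stroke `#008000` → cut (S809, F1417). Machine vertices: (9.042,130.728) → (379.368,54.681) → (264.890,97.002). Open path.

**Shape 3** — `<circle>` circle, stroke `#008000` → cut (S809, F1417). Machine vertices: (106.511,105.987) → (82.917,146.853) → (35.729,146.853) → (12.135,105.987) → (35.729,65.121) → (82.917,65.121) → (106.511,105.987). Closed: final G1 returns to the first vertex.

**Shape 4** — `<path>` open polyline, stroke `#008000` → cut (S809, F1417). Machine vertices: (214.201,21.951) → (109.333,179.280) → (129.309,77.780) → (167.966,122.861) → (6.998,146.976). Open path.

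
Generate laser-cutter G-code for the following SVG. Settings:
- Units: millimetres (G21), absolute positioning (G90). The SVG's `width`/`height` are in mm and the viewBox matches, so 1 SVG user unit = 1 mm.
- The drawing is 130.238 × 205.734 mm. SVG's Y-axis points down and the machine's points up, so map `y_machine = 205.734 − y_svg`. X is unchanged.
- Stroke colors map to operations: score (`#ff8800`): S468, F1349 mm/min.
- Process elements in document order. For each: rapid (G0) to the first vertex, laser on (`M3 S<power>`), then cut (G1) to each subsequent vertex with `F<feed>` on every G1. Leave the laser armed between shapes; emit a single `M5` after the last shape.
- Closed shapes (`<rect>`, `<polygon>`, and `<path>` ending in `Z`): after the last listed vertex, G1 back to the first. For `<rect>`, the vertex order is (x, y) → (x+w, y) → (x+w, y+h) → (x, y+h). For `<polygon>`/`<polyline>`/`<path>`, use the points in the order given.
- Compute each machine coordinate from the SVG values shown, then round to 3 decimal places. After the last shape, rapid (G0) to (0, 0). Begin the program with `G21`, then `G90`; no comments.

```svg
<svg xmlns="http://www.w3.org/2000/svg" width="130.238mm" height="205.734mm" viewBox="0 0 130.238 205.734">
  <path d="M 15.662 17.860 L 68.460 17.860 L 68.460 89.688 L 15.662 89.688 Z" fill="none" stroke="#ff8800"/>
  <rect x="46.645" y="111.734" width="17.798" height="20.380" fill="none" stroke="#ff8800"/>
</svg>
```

1 u = 1 mm; y_m = 205.734 − y.

[1] `<path>` rectangle, #ff8800→score S468 F1349: (15.662,187.874) → (68.460,187.874) → (68.460,116.046) → (15.662,116.046) → (15.662,187.874) (closed)

[2] `<rect>` rectangle, #ff8800→score S468 F1349: (46.645,94.000) → (64.443,94.000) → (64.443,73.620) → (46.645,73.620) → (46.645,94.000) (closed)

G21
G90
G0 X15.662 Y187.874
M3 S468
G1 X68.460 Y187.874 F1349
G1 X68.460 Y116.046 F1349
G1 X15.662 Y116.046 F1349
G1 X15.662 Y187.874 F1349
G0 X46.645 Y94.000
M3 S468
G1 X64.443 Y94.000 F1349
G1 X64.443 Y73.620 F1349
G1 X46.645 Y73.620 F1349
G1 X46.645 Y94.000 F1349
M5
G0 X0.000 Y0.000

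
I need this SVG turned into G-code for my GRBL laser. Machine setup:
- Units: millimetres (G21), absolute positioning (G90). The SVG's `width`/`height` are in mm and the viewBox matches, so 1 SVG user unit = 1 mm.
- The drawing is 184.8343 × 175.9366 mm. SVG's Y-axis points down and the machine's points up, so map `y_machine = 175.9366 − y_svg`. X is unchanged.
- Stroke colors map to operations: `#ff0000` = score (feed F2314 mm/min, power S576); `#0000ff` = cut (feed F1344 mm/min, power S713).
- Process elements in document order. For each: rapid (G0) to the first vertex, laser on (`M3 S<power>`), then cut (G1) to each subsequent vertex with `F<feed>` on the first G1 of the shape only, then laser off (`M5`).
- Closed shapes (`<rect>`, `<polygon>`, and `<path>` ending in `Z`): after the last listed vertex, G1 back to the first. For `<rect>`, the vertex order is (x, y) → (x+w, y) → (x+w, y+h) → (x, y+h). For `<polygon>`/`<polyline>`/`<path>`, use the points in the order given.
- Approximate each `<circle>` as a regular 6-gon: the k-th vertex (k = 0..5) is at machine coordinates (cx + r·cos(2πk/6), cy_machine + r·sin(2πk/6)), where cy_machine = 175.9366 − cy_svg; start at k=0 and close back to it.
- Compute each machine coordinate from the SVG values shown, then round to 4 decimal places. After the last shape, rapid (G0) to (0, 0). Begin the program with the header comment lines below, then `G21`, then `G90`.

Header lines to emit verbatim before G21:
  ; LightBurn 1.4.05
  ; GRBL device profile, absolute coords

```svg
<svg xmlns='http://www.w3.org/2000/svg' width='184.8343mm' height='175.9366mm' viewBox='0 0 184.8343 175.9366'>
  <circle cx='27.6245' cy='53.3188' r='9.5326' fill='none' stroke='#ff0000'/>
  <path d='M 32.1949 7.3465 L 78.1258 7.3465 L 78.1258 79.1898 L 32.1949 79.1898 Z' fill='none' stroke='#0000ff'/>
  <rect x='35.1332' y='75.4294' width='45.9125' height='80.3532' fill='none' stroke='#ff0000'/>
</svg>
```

Since the viewBox matches the mm dimensions, user units are millimetres directly. The only transform is the Y-flip y_m = 175.9366 − y_svg.

Shape 1 is a circle drawn with `<circle>`. Its stroke #ff0000 means score at S576, F2314. After flipping Y the toolpath is (37.1571,122.6178) → (32.3908,130.8733) → (22.8582,130.8733) → (18.0919,122.6178) → (22.8582,114.3623) → (32.3908,114.3623) → (37.1571,122.6178), returning to the start.

Shape 2 is a rectangle drawn with `<path>`. Its stroke #0000ff means cut at S713, F1344. After flipping Y the toolpath is (32.1949,168.5901) → (78.1258,168.5901) → (78.1258,96.7468) → (32.1949,96.7468) → (32.1949,168.5901), returning to the start.

Shape 3 is a rectangle drawn with `<rect>`. Its stroke #ff0000 means score at S576, F2314. After flipping Y the toolpath is (35.1332,100.5072) → (81.0457,100.5072) → (81.0457,20.1540) → (35.1332,20.1540) → (35.1332,100.5072), returning to the start.

; LightBurn 1.4.05
; GRBL device profile, absolute coords
G21
G90
G0 X37.1571 Y122.6178
M3 S576
G1 X32.3908 Y130.8733 F2314
G1 X22.8582 Y130.8733
G1 X18.0919 Y122.6178
G1 X22.8582 Y114.3623
G1 X32.3908 Y114.3623
G1 X37.1571 Y122.6178
M5
G0 X32.1949 Y168.5901
M3 S713
G1 X78.1258 Y168.5901 F1344
G1 X78.1258 Y96.7468
G1 X32.1949 Y96.7468
G1 X32.1949 Y168.5901
M5
G0 X35.1332 Y100.5072
M3 S576
G1 X81.0457 Y100.5072 F2314
G1 X81.0457 Y20.1540
G1 X35.1332 Y20.1540
G1 X35.1332 Y100.5072
M5
G0 X0.0000 Y0.0000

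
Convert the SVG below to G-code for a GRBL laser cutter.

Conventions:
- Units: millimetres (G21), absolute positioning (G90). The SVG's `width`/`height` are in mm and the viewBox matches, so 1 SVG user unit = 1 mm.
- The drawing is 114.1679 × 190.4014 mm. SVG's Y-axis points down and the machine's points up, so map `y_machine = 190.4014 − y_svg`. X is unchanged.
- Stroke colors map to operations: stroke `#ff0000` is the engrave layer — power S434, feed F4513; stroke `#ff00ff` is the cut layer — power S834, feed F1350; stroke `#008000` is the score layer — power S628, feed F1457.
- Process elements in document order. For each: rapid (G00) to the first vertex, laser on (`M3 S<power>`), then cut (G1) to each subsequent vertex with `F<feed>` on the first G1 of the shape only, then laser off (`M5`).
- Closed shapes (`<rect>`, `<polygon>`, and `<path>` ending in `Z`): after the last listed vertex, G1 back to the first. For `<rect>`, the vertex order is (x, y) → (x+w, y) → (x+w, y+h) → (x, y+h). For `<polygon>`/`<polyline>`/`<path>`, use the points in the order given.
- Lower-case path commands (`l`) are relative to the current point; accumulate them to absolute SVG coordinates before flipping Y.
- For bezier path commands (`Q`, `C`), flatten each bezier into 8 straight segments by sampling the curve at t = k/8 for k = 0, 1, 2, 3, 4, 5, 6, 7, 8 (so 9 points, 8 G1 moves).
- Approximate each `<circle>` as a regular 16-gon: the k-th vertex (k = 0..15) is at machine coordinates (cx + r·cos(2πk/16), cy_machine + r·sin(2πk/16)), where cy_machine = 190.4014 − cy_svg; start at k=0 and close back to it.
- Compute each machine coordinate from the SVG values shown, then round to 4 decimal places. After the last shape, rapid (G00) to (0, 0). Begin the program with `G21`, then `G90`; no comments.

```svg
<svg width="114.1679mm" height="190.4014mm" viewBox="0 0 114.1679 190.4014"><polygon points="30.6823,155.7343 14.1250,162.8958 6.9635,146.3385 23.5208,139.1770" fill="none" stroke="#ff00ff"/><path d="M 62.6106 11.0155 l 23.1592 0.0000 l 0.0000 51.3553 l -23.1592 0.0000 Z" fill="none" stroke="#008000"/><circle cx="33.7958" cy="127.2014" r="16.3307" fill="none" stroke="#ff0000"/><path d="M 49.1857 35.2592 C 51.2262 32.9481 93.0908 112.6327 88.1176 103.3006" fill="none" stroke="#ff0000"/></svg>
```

G21
G90
G00 X30.6823 Y34.6671
M3 S834
G1 X14.1250 Y27.5056 F1350
G1 X6.9635 Y44.0629
G1 X23.5208 Y51.2244
G1 X30.6823 Y34.6671
M5
G00 X62.6106 Y179.3859
M3 S628
G1 X85.7698 Y179.3859 F1457
G1 X85.7698 Y128.0306
G1 X62.6106 Y128.0306
G1 X62.6106 Y179.3859
M5
G00 X50.1265 Y63.2000
M3 S434
G1 X48.8834 Y69.4495 F4513
G1 X45.3433 Y74.7475
G1 X40.0453 Y78.2876
G1 X33.7958 Y79.5307
G1 X27.5463 Y78.2876
G1 X22.2483 Y74.7475
G1 X18.7082 Y69.4495
G1 X17.4651 Y63.2000
G1 X18.7082 Y56.9505
G1 X22.2483 Y51.6525
G1 X27.5463 Y48.1124
G1 X33.7958 Y46.8693
G1 X40.0453 Y48.1124
G1 X45.3433 Y51.6525
G1 X48.8834 Y56.9505
G1 X50.1265 Y63.2000
M5
G00 X49.1857 Y155.1422
M3 S434
G1 X51.6484 Y152.4993 F4513
G1 X56.8290 Y144.1734
G1 X63.7120 Y132.1685
G1 X71.2818 Y118.4886
G1 X78.5228 Y105.1379
G1 X84.4195 Y94.1203
G1 X87.9563 Y87.4399
G1 X88.1176 Y87.1008
M5
G00 X0.0000 Y0.0000

1 u = 1 mm; y_m = 190.4014 − y.

[1] `<polygon>` regular polygon, #ff00ff→cut S834 F1350: (30.6823,34.6671) → (14.1250,27.5056) → (6.9635,44.0629) → (23.5208,51.2244) → (30.6823,34.6671) (closed)

[2] `<path>` rectangle, #008000→score S628 F1457: (62.6106,179.3859) → (85.7698,179.3859) → (85.7698,128.0306) → (62.6106,128.0306) → (62.6106,179.3859) (closed)

[3] `<circle>` circle, #ff0000→engrave S434 F4513: (50.1265,63.2000) → (48.8834,69.4495) → (45.3433,74.7475) → (40.0453,78.2876) → (33.7958,79.5307) → (27.5463,78.2876) → (22.2483,74.7475) → (18.7082,69.4495) → (17.4651,63.2000) → (18.7082,56.9505) → (22.2483,51.6525) → (27.5463,48.1124) → (33.7958,46.8693) → (40.0453,48.1124) → (45.3433,51.6525) → (48.8834,56.9505) → (50.1265,63.2000) (closed)

[4] `<path>` cubic bezier, #ff0000→engrave S434 F4513: (49.1857,155.1422) → (51.6484,152.4993) → (56.8290,144.1734) → (63.7120,132.1685) → (71.2818,118.4886) → (78.5228,105.1379) → (84.4195,94.1203) → (87.9563,87.4399) → (88.1176,87.1008)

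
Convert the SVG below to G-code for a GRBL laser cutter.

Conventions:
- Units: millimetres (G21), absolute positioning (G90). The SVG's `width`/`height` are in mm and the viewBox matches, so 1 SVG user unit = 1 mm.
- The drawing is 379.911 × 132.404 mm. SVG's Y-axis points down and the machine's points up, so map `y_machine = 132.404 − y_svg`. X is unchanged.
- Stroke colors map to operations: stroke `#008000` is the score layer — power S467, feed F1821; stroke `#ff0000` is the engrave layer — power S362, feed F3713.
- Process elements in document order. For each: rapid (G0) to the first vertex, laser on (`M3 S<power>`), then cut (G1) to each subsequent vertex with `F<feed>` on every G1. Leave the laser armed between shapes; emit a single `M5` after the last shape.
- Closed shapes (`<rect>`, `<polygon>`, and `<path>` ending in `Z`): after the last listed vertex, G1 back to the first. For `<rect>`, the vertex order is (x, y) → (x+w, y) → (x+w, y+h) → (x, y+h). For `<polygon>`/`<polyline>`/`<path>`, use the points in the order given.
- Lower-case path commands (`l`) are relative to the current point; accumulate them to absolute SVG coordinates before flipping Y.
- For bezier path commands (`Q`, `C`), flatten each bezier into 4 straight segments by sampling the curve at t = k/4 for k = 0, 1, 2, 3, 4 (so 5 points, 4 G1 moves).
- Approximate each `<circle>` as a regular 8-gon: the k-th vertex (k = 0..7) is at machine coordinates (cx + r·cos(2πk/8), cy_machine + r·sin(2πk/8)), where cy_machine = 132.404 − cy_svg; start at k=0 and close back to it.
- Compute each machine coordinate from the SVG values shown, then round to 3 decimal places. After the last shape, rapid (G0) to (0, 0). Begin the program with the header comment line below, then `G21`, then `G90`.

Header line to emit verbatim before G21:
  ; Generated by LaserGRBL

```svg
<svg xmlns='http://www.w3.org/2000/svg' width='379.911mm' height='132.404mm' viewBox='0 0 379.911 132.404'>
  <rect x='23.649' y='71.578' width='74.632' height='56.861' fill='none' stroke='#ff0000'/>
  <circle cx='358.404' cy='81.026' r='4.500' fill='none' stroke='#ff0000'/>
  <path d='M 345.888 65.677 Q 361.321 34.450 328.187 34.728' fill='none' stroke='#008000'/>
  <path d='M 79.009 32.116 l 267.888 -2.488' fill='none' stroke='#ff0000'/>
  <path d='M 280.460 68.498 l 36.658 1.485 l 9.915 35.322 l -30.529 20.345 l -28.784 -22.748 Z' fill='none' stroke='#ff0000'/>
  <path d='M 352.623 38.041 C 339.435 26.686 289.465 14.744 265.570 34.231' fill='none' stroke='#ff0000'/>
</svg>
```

1 u = 1 mm; y_m = 132.404 − y.

[1] `<rect>` rectangle, #ff0000→engrave S362 F3713: (23.649,60.826) → (98.281,60.826) → (98.281,3.965) → (23.649,3.965) → (23.649,60.826) (closed)

[2] `<circle>` circle, #ff0000→engrave S362 F3713: (362.904,51.378) → (361.586,54.560) → (358.404,55.878) → (355.222,54.560) → (353.904,51.378) → (355.222,48.196) → (358.404,46.878) → (361.586,48.196) → (362.904,51.378) (closed)

[3] `<path>` quadratic bezier, #008000→score S467 F1821: (345.888,66.727) → (350.569,80.371) → (349.179,90.078) → (341.719,95.846) → (328.187,97.676)

[4] `<path>` line segment, #ff0000→engrave S362 F3713: (79.009,100.288) → (346.897,102.776)

[5] `<path>` regular polygon, #ff0000→engrave S362 F3713: (280.460,63.906) → (317.118,62.421) → (327.033,27.099) → (296.504,6.754) → (267.720,29.502) → (280.460,63.906) (closed)

[6] `<path>` cubic bezier, #ff0000→engrave S362 F3713: (352.623,94.363) → (336.818,102.489) → (313.112,107.834) → (287.398,107.396) → (265.570,98.173)

; Generated by LaserGRBL
G21
G90
G0 X23.649 Y60.826
M3 S362
G1 X98.281 Y60.826 F3713
G1 X98.281 Y3.965 F3713
G1 X23.649 Y3.965 F3713
G1 X23.649 Y60.826 F3713
G0 X362.904 Y51.378
M3 S362
G1 X361.586 Y54.560 F3713
G1 X358.404 Y55.878 F3713
G1 X355.222 Y54.560 F3713
G1 X353.904 Y51.378 F3713
G1 X355.222 Y48.196 F3713
G1 X358.404 Y46.878 F3713
G1 X361.586 Y48.196 F3713
G1 X362.904 Y51.378 F3713
G0 X345.888 Y66.727
M3 S467
G1 X350.569 Y80.371 F1821
G1 X349.179 Y90.078 F1821
G1 X341.719 Y95.846 F1821
G1 X328.187 Y97.676 F1821
G0 X79.009 Y100.288
M3 S362
G1 X346.897 Y102.776 F3713
G0 X280.460 Y63.906
M3 S362
G1 X317.118 Y62.421 F3713
G1 X327.033 Y27.099 F3713
G1 X296.504 Y6.754 F3713
G1 X267.720 Y29.502 F3713
G1 X280.460 Y63.906 F3713
G0 X352.623 Y94.363
M3 S362
G1 X336.818 Y102.489 F3713
G1 X313.112 Y107.834 F3713
G1 X287.398 Y107.396 F3713
G1 X265.570 Y98.173 F3713
M5
G0 X0.000 Y0.000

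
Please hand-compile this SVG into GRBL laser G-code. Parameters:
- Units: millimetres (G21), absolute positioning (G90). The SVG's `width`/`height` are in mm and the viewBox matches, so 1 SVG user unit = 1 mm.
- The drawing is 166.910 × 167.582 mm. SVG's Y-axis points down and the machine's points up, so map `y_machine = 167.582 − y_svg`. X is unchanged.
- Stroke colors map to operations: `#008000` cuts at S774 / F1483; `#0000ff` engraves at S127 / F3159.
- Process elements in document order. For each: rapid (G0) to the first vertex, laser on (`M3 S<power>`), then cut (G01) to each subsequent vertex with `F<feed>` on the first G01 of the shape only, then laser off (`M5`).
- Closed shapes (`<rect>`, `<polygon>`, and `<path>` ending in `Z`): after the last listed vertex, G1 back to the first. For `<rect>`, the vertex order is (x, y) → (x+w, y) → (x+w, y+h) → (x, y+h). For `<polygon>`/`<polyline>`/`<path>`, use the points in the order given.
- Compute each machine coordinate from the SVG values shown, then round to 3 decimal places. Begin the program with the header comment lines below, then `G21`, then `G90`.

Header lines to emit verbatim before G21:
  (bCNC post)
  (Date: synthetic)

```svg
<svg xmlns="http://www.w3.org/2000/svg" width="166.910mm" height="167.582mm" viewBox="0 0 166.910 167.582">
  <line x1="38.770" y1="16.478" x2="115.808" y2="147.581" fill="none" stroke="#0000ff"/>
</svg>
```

(bCNC post)
(Date: synthetic)
G21
G90
G0 X38.770 Y151.104
M3 S127
G01 X115.808 Y20.001 F3159
M5

1 u = 1 mm; y_m = 167.582 − y.

[1] `<line>` line segment, #0000ff→engrave S127 F3159: (38.770,151.104) → (115.808,20.001)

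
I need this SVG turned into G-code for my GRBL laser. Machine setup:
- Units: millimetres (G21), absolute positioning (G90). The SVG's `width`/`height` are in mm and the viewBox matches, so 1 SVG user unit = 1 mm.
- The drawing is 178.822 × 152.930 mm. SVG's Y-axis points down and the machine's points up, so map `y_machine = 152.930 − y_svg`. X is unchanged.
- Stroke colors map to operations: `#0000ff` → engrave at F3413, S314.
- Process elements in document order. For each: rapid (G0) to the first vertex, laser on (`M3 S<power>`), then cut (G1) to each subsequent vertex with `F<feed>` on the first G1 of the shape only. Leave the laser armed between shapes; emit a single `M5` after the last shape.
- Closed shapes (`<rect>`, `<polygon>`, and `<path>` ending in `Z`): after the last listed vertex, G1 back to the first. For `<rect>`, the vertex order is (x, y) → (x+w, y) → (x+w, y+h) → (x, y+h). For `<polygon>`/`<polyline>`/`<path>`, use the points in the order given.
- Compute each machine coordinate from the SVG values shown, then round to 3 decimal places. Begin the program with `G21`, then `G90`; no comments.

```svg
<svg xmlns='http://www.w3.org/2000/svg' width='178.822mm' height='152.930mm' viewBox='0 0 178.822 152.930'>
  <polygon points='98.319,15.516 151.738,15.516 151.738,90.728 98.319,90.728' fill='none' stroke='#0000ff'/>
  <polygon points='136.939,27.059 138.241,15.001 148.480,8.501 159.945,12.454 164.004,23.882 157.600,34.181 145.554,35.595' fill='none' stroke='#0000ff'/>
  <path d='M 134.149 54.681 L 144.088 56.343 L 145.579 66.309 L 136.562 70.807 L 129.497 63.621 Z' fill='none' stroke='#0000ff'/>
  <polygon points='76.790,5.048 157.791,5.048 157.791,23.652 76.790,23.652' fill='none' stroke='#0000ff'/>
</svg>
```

viewBox `0 0 178.822 152.930` with mm width/height → 1 unit = 1 mm. Flip: y_m = 152.930 − y_svg.

**Shape 1** — `<polygon>` rectangle, stroke `#0000ff` → engrave (S314, F3413). Machine vertices: (98.319,137.414) → (151.738,137.414) → (151.738,62.202) → (98.319,62.202) → (98.319,137.414). Closed: final G1 returns to the first vertex.

**Shape 2** — `<polygon>` regular polygon, stroke `#0000ff` → engrave (S314, F3413). Machine vertices: (136.939,125.871) → (138.241,137.929) → (148.480,144.429) → (159.945,140.476) → (164.004,129.048) → (157.600,118.749) → (145.554,117.335) → (136.939,125.871). Closed: final G1 returns to the first vertex.

**Shape 3** — `<path>` regular polygon, stroke `#0000ff` → engrave (S314, F3413). Machine vertices: (134.149,98.249) → (144.088,96.587) → (145.579,86.621) → (136.562,82.123) → (129.497,89.309) → (134.149,98.249). Closed: final G1 returns to the first vertex.

**Shape 4** — `<polygon>` rectangle, stroke `#0000ff` → engrave (S314, F3413). Machine vertices: (76.790,147.882) → (157.791,147.882) → (157.791,129.278) → (76.790,129.278) → (76.790,147.882). Closed: final G1 returns to the first vertex.

G21
G90
G0 X98.319 Y137.414
M3 S314
G1 X151.738 Y137.414 F3413
G1 X151.738 Y62.202
G1 X98.319 Y62.202
G1 X98.319 Y137.414
G0 X136.939 Y125.871
M3 S314
G1 X138.241 Y137.929 F3413
G1 X148.480 Y144.429
G1 X159.945 Y140.476
G1 X164.004 Y129.048
G1 X157.600 Y118.749
G1 X145.554 Y117.335
G1 X136.939 Y125.871
G0 X134.149 Y98.249
M3 S314
G1 X144.088 Y96.587 F3413
G1 X145.579 Y86.621
G1 X136.562 Y82.123
G1 X129.497 Y89.309
G1 X134.149 Y98.249
G0 X76.790 Y147.882
M3 S314
G1 X157.791 Y147.882 F3413
G1 X157.791 Y129.278
G1 X76.790 Y129.278
G1 X76.790 Y147.882
M5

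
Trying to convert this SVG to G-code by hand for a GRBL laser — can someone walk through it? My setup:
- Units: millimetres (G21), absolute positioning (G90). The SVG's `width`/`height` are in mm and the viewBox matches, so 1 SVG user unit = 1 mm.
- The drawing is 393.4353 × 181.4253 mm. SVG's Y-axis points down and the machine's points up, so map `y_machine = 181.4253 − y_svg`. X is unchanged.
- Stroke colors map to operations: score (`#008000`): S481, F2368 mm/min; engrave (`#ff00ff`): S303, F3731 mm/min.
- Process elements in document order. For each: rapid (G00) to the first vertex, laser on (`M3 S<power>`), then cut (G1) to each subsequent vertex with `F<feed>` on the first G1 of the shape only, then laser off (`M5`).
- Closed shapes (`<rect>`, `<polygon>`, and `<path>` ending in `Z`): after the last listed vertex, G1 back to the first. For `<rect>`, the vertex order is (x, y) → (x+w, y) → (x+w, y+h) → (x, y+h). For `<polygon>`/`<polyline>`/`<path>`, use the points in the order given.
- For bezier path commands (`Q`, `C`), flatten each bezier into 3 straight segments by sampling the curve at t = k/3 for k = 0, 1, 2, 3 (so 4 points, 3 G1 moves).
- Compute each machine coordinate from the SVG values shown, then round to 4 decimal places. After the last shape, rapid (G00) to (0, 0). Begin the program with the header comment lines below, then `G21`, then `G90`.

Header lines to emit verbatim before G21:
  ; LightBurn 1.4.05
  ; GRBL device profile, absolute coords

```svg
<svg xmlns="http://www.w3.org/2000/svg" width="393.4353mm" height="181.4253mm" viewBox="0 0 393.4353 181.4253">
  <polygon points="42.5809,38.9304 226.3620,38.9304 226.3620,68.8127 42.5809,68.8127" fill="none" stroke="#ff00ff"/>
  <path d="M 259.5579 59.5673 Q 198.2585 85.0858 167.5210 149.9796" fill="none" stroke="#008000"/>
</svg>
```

viewBox `0 0 393.4353 181.4253` with mm width/height → 1 unit = 1 mm. Flip: y_m = 181.4253 − y_svg.

**Shape 1** — `<polygon>` rectangle, stroke `#ff00ff` → engrave (S303, F3731). Machine vertices: (42.5809,142.4949) → (226.3620,142.4949) → (226.3620,112.6126) → (42.5809,112.6126) → (42.5809,142.4949). Closed: final G1 returns to the first vertex.

**Shape 2** — `<path>` quadratic bezier, stroke `#008000` → score (S481, F2368). Control points (SVG): P0=(259.5579,59.5673), P1=(198.2585,85.0858), P2=(167.5210,149.9796); sampled at t=k/3. Machine vertices: (259.5579,121.8580) → (222.0874,100.4706) → (191.4084,70.3332) → (167.5210,31.4457). Open path.

; LightBurn 1.4.05
; GRBL device profile, absolute coords
G21
G90
G00 X42.5809 Y142.4949
M3 S303
G1 X226.3620 Y142.4949 F3731
G1 X226.3620 Y112.6126
G1 X42.5809 Y112.6126
G1 X42.5809 Y142.4949
M5
G00 X259.5579 Y121.8580
M3 S481
G1 X222.0874 Y100.4706 F2368
G1 X191.4084 Y70.3332
G1 X167.5210 Y31.4457
M5
G00 X0.0000 Y0.0000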